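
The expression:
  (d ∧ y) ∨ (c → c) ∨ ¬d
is always true.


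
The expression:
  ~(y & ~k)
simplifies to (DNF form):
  k | ~y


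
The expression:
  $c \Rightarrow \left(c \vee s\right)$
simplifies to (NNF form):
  $\text{True}$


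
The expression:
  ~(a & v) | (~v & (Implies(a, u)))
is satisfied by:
  {v: False, a: False}
  {a: True, v: False}
  {v: True, a: False}


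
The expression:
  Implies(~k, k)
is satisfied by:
  {k: True}


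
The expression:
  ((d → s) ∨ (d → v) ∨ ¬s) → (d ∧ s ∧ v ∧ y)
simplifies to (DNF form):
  d ∧ s ∧ v ∧ y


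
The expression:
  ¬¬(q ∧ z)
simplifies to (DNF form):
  q ∧ z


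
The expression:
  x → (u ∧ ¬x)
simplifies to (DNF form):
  ¬x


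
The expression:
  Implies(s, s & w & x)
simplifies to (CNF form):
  (w | ~s) & (x | ~s)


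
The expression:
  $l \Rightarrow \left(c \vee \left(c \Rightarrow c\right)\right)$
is always true.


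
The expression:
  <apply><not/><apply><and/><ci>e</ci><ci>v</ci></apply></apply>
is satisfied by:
  {v: False, e: False}
  {e: True, v: False}
  {v: True, e: False}


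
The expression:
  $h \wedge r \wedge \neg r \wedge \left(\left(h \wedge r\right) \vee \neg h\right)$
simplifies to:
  $\text{False}$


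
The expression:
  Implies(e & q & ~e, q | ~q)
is always true.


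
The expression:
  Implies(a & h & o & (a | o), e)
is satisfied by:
  {e: True, h: False, a: False, o: False}
  {o: False, h: False, e: False, a: False}
  {o: True, e: True, h: False, a: False}
  {o: True, h: False, e: False, a: False}
  {a: True, e: True, o: False, h: False}
  {a: True, o: False, h: False, e: False}
  {a: True, o: True, e: True, h: False}
  {a: True, o: True, h: False, e: False}
  {e: True, h: True, a: False, o: False}
  {h: True, a: False, e: False, o: False}
  {o: True, h: True, e: True, a: False}
  {o: True, h: True, a: False, e: False}
  {e: True, h: True, a: True, o: False}
  {h: True, a: True, o: False, e: False}
  {o: True, h: True, a: True, e: True}


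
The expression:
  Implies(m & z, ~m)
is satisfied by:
  {m: False, z: False}
  {z: True, m: False}
  {m: True, z: False}


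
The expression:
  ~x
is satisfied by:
  {x: False}


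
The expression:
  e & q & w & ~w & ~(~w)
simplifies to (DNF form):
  False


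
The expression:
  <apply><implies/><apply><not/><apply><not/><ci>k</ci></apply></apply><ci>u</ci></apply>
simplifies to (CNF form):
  <apply><or/><ci>u</ci><apply><not/><ci>k</ci></apply></apply>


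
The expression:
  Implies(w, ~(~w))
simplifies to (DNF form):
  True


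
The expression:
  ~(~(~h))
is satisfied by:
  {h: False}


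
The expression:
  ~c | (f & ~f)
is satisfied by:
  {c: False}


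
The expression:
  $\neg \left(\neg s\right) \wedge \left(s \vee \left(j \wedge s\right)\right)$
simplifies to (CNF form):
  $s$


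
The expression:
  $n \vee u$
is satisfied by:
  {n: True, u: True}
  {n: True, u: False}
  {u: True, n: False}


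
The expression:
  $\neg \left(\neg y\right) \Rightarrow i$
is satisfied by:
  {i: True, y: False}
  {y: False, i: False}
  {y: True, i: True}


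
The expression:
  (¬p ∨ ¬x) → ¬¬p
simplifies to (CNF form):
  p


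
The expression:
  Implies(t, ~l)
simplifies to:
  ~l | ~t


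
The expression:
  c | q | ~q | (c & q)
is always true.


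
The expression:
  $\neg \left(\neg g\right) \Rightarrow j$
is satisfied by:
  {j: True, g: False}
  {g: False, j: False}
  {g: True, j: True}


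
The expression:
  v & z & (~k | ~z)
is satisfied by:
  {z: True, v: True, k: False}


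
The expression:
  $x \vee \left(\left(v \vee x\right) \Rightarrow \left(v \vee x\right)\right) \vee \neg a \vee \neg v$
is always true.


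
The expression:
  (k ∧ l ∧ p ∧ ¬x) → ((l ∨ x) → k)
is always true.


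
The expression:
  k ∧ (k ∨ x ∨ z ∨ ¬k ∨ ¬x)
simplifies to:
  k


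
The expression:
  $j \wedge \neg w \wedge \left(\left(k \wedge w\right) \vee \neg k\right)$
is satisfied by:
  {j: True, w: False, k: False}


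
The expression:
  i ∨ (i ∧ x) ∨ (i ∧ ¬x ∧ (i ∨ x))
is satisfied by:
  {i: True}


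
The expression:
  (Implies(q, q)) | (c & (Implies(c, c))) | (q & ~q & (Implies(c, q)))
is always true.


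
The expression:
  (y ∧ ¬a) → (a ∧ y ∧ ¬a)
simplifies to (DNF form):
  a ∨ ¬y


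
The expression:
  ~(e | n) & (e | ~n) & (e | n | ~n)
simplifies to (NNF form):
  ~e & ~n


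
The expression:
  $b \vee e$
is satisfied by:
  {b: True, e: True}
  {b: True, e: False}
  {e: True, b: False}


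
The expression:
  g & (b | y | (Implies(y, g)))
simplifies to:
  g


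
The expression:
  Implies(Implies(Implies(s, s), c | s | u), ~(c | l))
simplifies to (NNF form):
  ~c & (~l | ~s) & (~l | ~u)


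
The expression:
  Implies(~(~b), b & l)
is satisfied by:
  {l: True, b: False}
  {b: False, l: False}
  {b: True, l: True}


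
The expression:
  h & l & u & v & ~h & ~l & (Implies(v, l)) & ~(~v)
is never true.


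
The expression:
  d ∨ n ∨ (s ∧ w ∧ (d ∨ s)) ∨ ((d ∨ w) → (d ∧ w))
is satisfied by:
  {n: True, d: True, s: True, w: False}
  {n: True, d: True, w: False, s: False}
  {n: True, s: True, w: False, d: False}
  {n: True, w: False, s: False, d: False}
  {d: True, s: True, w: False, n: False}
  {d: True, w: False, s: False, n: False}
  {s: True, d: False, w: False, n: False}
  {d: False, w: False, s: False, n: False}
  {d: True, n: True, w: True, s: True}
  {d: True, n: True, w: True, s: False}
  {n: True, w: True, s: True, d: False}
  {n: True, w: True, d: False, s: False}
  {s: True, w: True, d: True, n: False}
  {w: True, d: True, n: False, s: False}
  {w: True, s: True, n: False, d: False}


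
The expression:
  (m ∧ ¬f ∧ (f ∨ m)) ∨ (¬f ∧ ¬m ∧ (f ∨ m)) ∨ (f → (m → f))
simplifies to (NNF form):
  True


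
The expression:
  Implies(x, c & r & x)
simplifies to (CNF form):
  (c | ~x) & (r | ~x)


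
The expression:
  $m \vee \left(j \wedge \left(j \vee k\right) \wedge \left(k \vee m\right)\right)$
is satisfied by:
  {k: True, m: True, j: True}
  {k: True, m: True, j: False}
  {m: True, j: True, k: False}
  {m: True, j: False, k: False}
  {k: True, j: True, m: False}


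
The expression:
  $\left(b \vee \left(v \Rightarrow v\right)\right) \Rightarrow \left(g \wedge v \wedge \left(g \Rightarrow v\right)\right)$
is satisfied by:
  {g: True, v: True}


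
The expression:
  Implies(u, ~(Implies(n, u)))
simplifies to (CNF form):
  ~u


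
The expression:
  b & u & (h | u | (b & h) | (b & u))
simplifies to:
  b & u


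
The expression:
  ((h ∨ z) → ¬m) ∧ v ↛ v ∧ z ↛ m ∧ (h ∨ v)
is never true.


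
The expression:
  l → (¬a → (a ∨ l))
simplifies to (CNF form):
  True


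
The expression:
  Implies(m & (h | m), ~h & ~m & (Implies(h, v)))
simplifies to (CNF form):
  ~m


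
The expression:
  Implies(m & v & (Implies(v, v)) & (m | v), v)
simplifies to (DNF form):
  True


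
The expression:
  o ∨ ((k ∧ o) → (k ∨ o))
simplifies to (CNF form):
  True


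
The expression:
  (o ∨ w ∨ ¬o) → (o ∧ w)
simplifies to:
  o ∧ w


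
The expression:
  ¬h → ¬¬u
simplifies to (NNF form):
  h ∨ u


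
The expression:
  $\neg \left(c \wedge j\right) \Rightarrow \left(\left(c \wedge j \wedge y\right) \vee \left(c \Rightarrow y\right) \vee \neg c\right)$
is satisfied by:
  {y: True, j: True, c: False}
  {y: True, j: False, c: False}
  {j: True, y: False, c: False}
  {y: False, j: False, c: False}
  {y: True, c: True, j: True}
  {y: True, c: True, j: False}
  {c: True, j: True, y: False}


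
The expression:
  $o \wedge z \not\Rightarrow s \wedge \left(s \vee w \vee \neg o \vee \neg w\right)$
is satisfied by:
  {z: True, o: True, s: False}


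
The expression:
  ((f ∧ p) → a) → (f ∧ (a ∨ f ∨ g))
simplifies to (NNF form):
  f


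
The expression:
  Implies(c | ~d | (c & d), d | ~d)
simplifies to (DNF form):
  True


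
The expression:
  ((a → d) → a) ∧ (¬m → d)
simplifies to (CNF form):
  a ∧ (d ∨ m)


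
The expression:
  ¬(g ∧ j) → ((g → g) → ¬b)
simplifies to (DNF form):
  (g ∧ j) ∨ ¬b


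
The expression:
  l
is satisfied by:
  {l: True}


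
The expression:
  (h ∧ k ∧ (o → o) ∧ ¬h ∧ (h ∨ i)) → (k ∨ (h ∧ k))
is always true.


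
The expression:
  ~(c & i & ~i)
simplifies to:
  True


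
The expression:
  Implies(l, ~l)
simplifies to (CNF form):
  ~l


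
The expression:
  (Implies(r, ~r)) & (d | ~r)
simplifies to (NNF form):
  ~r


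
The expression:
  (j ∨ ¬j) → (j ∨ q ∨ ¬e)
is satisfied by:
  {q: True, j: True, e: False}
  {q: True, j: False, e: False}
  {j: True, q: False, e: False}
  {q: False, j: False, e: False}
  {q: True, e: True, j: True}
  {q: True, e: True, j: False}
  {e: True, j: True, q: False}


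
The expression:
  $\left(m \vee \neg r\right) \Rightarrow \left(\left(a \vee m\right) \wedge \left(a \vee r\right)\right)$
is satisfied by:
  {r: True, a: True}
  {r: True, a: False}
  {a: True, r: False}


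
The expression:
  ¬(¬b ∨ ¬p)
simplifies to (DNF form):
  b ∧ p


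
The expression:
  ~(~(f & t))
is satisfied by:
  {t: True, f: True}


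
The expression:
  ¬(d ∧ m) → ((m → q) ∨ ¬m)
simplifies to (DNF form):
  d ∨ q ∨ ¬m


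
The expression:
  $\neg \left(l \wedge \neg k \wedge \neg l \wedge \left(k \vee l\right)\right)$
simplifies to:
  $\text{True}$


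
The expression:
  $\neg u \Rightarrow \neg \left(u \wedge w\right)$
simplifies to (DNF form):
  $\text{True}$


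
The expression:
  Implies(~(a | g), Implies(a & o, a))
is always true.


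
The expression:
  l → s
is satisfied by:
  {s: True, l: False}
  {l: False, s: False}
  {l: True, s: True}


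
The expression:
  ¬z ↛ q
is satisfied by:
  {q: True, z: False}
  {z: False, q: False}
  {z: True, q: True}


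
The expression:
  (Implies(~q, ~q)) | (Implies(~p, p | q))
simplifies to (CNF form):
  True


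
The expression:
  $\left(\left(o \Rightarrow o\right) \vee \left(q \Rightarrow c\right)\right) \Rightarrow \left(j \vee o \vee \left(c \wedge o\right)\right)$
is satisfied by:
  {o: True, j: True}
  {o: True, j: False}
  {j: True, o: False}


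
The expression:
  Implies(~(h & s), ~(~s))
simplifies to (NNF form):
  s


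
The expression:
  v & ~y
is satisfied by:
  {v: True, y: False}


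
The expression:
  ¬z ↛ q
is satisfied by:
  {q: False, z: False}


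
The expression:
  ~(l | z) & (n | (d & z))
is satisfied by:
  {n: True, z: False, l: False}


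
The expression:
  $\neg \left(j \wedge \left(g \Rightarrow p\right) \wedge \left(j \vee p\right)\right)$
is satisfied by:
  {g: True, j: False, p: False}
  {g: False, j: False, p: False}
  {p: True, g: True, j: False}
  {p: True, g: False, j: False}
  {j: True, g: True, p: False}


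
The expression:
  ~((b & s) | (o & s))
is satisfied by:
  {b: False, s: False, o: False}
  {o: True, b: False, s: False}
  {b: True, o: False, s: False}
  {o: True, b: True, s: False}
  {s: True, o: False, b: False}


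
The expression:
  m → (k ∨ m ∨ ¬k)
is always true.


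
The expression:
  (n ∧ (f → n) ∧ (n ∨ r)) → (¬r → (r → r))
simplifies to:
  True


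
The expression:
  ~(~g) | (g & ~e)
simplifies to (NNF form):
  g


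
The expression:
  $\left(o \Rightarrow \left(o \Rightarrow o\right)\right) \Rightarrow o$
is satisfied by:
  {o: True}


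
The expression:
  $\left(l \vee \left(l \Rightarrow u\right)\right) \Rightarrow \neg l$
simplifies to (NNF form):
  $\neg l$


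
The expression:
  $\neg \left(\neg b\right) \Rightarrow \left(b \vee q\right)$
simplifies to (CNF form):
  $\text{True}$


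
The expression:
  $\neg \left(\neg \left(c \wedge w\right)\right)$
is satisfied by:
  {c: True, w: True}


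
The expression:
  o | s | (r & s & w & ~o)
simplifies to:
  o | s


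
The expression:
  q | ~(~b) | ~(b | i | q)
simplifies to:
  b | q | ~i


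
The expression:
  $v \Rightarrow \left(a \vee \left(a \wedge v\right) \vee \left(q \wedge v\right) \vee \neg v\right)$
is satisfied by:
  {a: True, q: True, v: False}
  {a: True, v: False, q: False}
  {q: True, v: False, a: False}
  {q: False, v: False, a: False}
  {a: True, q: True, v: True}
  {a: True, v: True, q: False}
  {q: True, v: True, a: False}


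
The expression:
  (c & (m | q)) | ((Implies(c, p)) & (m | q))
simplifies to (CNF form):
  m | q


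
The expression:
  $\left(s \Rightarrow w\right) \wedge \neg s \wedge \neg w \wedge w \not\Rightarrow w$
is never true.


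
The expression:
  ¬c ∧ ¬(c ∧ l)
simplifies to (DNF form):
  ¬c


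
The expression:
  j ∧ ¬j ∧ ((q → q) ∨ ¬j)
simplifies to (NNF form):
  False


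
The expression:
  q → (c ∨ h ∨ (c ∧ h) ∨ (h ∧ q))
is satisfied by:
  {c: True, h: True, q: False}
  {c: True, h: False, q: False}
  {h: True, c: False, q: False}
  {c: False, h: False, q: False}
  {c: True, q: True, h: True}
  {c: True, q: True, h: False}
  {q: True, h: True, c: False}


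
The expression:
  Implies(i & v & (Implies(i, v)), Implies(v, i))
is always true.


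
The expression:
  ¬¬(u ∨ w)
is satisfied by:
  {u: True, w: True}
  {u: True, w: False}
  {w: True, u: False}


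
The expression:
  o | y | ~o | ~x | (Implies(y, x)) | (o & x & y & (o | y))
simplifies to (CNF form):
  True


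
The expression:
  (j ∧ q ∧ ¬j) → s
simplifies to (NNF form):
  True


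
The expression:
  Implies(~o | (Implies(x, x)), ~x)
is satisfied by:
  {x: False}


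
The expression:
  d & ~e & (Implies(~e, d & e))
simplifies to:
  False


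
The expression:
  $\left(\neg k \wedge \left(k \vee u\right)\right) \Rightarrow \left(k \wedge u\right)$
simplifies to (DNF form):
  $k \vee \neg u$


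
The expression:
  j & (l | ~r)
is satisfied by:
  {l: True, j: True, r: False}
  {j: True, r: False, l: False}
  {r: True, l: True, j: True}


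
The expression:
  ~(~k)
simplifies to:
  k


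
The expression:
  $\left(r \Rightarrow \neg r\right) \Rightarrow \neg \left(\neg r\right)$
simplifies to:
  $r$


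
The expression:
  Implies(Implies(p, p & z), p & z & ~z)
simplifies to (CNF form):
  p & ~z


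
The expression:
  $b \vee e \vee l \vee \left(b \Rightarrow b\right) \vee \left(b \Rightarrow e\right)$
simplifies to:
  $\text{True}$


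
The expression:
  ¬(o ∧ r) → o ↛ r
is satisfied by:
  {o: True}


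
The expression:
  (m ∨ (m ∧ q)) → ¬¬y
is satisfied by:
  {y: True, m: False}
  {m: False, y: False}
  {m: True, y: True}


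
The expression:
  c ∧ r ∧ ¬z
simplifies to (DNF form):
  c ∧ r ∧ ¬z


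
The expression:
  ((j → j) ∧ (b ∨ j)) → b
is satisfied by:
  {b: True, j: False}
  {j: False, b: False}
  {j: True, b: True}


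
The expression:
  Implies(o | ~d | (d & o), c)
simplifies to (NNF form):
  c | (d & ~o)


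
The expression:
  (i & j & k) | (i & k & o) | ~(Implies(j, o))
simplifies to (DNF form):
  (j & ~o) | (o & ~o) | (i & j & k) | (i & k & o) | (i & j & ~o) | (i & o & ~o) | (j & k & ~o) | (k & o & ~o)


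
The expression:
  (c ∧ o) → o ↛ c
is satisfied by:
  {c: False, o: False}
  {o: True, c: False}
  {c: True, o: False}


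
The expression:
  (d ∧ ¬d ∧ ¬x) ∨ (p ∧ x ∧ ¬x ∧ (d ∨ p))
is never true.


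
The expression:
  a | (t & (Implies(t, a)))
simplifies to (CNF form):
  a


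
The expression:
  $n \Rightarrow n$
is always true.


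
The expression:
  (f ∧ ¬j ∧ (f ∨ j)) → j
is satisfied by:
  {j: True, f: False}
  {f: False, j: False}
  {f: True, j: True}


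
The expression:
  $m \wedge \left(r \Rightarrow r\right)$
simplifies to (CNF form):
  $m$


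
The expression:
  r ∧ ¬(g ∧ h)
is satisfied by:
  {r: True, h: False, g: False}
  {r: True, g: True, h: False}
  {r: True, h: True, g: False}


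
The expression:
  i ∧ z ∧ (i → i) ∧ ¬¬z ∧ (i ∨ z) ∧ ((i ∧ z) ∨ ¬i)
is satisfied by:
  {z: True, i: True}


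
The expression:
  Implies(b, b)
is always true.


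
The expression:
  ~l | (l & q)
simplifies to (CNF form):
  q | ~l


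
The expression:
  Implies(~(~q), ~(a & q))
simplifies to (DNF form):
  ~a | ~q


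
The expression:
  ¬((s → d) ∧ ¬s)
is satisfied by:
  {s: True}


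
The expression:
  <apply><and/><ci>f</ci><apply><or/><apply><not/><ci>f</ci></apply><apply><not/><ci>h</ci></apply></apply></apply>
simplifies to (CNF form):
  <apply><and/><ci>f</ci><apply><not/><ci>h</ci></apply></apply>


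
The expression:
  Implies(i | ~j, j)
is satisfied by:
  {j: True}


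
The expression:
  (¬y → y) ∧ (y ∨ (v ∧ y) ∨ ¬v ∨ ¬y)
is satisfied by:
  {y: True}


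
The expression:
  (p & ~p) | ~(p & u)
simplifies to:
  ~p | ~u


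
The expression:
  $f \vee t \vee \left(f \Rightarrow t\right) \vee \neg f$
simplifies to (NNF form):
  $\text{True}$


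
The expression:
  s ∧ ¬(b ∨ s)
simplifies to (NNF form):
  False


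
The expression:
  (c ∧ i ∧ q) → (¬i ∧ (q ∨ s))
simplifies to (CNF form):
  ¬c ∨ ¬i ∨ ¬q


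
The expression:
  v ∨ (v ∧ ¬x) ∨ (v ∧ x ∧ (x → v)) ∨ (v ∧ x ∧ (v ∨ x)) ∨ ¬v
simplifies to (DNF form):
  True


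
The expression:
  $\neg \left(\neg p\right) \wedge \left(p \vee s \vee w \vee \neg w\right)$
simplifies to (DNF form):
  $p$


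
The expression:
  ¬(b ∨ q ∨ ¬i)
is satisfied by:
  {i: True, q: False, b: False}


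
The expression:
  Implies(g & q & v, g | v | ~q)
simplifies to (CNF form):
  True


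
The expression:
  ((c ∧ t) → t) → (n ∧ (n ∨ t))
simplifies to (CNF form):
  n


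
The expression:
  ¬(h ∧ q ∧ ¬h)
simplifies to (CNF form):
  True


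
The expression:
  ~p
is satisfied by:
  {p: False}


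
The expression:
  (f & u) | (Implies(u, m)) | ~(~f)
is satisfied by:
  {m: True, f: True, u: False}
  {m: True, f: False, u: False}
  {f: True, m: False, u: False}
  {m: False, f: False, u: False}
  {m: True, u: True, f: True}
  {m: True, u: True, f: False}
  {u: True, f: True, m: False}


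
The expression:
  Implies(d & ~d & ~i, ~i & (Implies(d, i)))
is always true.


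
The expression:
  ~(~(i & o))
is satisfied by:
  {i: True, o: True}


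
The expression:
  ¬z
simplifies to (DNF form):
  ¬z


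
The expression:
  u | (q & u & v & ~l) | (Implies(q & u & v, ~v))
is always true.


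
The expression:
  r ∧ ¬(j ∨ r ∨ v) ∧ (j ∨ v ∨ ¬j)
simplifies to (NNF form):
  False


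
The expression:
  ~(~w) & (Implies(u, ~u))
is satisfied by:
  {w: True, u: False}


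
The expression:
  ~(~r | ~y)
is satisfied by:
  {r: True, y: True}


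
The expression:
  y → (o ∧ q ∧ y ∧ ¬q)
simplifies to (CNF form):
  ¬y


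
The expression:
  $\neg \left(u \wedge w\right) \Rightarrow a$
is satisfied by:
  {a: True, w: True, u: True}
  {a: True, w: True, u: False}
  {a: True, u: True, w: False}
  {a: True, u: False, w: False}
  {w: True, u: True, a: False}


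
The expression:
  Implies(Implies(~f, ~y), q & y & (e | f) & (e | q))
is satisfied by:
  {q: True, y: True, f: False}
  {y: True, f: False, q: False}
  {f: True, q: True, y: True}


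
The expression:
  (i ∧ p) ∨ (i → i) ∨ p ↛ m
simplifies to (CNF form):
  True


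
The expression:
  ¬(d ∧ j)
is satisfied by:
  {d: False, j: False}
  {j: True, d: False}
  {d: True, j: False}


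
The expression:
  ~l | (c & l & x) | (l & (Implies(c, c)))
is always true.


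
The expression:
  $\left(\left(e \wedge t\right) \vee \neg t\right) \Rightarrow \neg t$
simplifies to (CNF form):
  $\neg e \vee \neg t$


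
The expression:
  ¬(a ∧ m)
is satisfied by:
  {m: False, a: False}
  {a: True, m: False}
  {m: True, a: False}


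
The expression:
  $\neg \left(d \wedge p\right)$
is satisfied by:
  {p: False, d: False}
  {d: True, p: False}
  {p: True, d: False}


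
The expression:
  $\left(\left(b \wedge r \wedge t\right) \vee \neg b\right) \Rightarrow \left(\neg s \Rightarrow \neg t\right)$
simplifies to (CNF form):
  $\left(b \vee s \vee \neg t\right) \wedge \left(s \vee \neg r \vee \neg t\right)$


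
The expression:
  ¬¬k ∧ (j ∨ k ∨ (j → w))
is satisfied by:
  {k: True}


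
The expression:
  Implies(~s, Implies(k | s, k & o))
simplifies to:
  o | s | ~k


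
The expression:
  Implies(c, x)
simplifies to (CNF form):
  x | ~c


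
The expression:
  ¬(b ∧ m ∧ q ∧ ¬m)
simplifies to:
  True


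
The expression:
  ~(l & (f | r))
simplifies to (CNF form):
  (~f | ~l) & (~l | ~r)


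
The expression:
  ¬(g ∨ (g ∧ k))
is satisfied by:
  {g: False}


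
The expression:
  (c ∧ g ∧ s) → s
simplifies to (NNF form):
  True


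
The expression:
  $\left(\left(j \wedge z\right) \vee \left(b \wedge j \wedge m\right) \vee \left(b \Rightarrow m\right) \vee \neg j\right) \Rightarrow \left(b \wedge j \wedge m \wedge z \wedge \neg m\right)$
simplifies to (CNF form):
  $b \wedge j \wedge \neg m \wedge \neg z$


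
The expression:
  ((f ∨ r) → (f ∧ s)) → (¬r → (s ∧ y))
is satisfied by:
  {r: True, f: True, y: True, s: False}
  {r: True, f: True, y: False, s: False}
  {r: True, y: True, f: False, s: False}
  {r: True, y: False, f: False, s: False}
  {r: True, s: True, f: True, y: True}
  {r: True, s: True, f: True, y: False}
  {r: True, s: True, f: False, y: True}
  {r: True, s: True, f: False, y: False}
  {f: True, y: True, r: False, s: False}
  {f: True, r: False, y: False, s: False}
  {s: True, f: True, y: True, r: False}
  {s: True, y: True, r: False, f: False}


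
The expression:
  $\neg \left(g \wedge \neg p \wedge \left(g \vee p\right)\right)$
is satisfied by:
  {p: True, g: False}
  {g: False, p: False}
  {g: True, p: True}


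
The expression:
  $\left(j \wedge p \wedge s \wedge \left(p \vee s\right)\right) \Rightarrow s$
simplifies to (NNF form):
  $\text{True}$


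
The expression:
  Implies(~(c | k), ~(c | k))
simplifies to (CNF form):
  True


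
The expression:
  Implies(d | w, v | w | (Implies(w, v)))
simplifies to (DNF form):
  True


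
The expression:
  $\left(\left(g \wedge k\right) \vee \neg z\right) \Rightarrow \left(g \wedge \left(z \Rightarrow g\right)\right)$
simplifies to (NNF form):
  $g \vee z$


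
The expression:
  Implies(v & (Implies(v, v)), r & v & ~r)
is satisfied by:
  {v: False}


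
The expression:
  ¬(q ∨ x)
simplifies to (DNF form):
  ¬q ∧ ¬x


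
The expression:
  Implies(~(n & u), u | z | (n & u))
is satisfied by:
  {z: True, u: True}
  {z: True, u: False}
  {u: True, z: False}


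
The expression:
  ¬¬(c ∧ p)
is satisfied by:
  {c: True, p: True}


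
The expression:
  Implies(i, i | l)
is always true.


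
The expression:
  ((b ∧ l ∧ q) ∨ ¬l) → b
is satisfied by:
  {b: True, l: True}
  {b: True, l: False}
  {l: True, b: False}


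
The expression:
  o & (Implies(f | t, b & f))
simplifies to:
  o & (b | ~f) & (f | ~t)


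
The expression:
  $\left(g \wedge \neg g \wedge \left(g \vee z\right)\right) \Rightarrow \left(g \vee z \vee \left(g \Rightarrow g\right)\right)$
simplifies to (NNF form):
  $\text{True}$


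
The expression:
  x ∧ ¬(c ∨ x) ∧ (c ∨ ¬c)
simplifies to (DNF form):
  False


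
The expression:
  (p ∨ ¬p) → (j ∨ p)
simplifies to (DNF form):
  j ∨ p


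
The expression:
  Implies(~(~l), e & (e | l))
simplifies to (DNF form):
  e | ~l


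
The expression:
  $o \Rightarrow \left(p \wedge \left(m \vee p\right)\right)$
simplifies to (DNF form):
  $p \vee \neg o$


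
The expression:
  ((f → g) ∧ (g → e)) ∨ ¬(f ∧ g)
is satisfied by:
  {e: True, g: False, f: False}
  {g: False, f: False, e: False}
  {f: True, e: True, g: False}
  {f: True, g: False, e: False}
  {e: True, g: True, f: False}
  {g: True, e: False, f: False}
  {f: True, g: True, e: True}


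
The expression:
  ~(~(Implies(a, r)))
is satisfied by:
  {r: True, a: False}
  {a: False, r: False}
  {a: True, r: True}


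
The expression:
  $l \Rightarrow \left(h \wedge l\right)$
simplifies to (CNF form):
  $h \vee \neg l$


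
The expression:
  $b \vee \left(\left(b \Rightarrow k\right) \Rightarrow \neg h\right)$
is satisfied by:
  {b: True, h: False}
  {h: False, b: False}
  {h: True, b: True}


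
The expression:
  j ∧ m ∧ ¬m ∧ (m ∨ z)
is never true.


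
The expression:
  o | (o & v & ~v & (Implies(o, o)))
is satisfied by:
  {o: True}


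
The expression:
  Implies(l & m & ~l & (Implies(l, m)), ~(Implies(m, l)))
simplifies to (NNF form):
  True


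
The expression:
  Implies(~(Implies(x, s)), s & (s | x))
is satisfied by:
  {s: True, x: False}
  {x: False, s: False}
  {x: True, s: True}


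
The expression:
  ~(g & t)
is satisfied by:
  {g: False, t: False}
  {t: True, g: False}
  {g: True, t: False}


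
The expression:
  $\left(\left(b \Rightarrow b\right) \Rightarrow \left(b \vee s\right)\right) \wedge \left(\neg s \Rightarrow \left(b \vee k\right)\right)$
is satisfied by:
  {b: True, s: True}
  {b: True, s: False}
  {s: True, b: False}


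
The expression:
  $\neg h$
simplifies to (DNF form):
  $\neg h$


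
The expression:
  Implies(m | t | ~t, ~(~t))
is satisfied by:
  {t: True}


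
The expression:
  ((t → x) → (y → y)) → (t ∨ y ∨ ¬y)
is always true.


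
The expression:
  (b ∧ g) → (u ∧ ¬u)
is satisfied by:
  {g: False, b: False}
  {b: True, g: False}
  {g: True, b: False}


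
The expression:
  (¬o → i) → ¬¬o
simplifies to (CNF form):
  o ∨ ¬i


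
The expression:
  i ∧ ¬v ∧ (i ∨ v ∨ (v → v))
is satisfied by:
  {i: True, v: False}


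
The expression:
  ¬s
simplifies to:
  ¬s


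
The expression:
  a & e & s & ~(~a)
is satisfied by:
  {a: True, e: True, s: True}


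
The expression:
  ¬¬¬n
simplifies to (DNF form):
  ¬n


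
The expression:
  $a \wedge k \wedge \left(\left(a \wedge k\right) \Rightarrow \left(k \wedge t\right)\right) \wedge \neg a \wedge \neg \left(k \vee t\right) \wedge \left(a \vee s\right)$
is never true.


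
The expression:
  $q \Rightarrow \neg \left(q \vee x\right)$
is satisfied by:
  {q: False}


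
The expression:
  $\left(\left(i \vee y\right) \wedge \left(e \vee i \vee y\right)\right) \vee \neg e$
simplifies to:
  $i \vee y \vee \neg e$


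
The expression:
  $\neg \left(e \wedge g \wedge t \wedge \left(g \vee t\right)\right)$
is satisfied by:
  {g: False, e: False, t: False}
  {t: True, g: False, e: False}
  {e: True, g: False, t: False}
  {t: True, e: True, g: False}
  {g: True, t: False, e: False}
  {t: True, g: True, e: False}
  {e: True, g: True, t: False}


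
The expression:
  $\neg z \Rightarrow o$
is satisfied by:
  {o: True, z: True}
  {o: True, z: False}
  {z: True, o: False}


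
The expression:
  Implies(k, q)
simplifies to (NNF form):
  q | ~k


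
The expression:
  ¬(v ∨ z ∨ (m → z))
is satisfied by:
  {m: True, v: False, z: False}


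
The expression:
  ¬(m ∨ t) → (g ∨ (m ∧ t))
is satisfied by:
  {t: True, m: True, g: True}
  {t: True, m: True, g: False}
  {t: True, g: True, m: False}
  {t: True, g: False, m: False}
  {m: True, g: True, t: False}
  {m: True, g: False, t: False}
  {g: True, m: False, t: False}


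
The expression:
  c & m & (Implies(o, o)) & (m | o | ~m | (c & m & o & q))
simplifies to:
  c & m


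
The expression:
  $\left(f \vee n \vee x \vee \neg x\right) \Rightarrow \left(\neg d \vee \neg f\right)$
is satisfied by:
  {d: False, f: False}
  {f: True, d: False}
  {d: True, f: False}


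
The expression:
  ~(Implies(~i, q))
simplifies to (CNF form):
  ~i & ~q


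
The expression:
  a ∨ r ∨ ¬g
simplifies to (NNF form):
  a ∨ r ∨ ¬g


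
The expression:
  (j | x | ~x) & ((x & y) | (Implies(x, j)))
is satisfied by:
  {y: True, j: True, x: False}
  {y: True, j: False, x: False}
  {j: True, y: False, x: False}
  {y: False, j: False, x: False}
  {y: True, x: True, j: True}
  {y: True, x: True, j: False}
  {x: True, j: True, y: False}


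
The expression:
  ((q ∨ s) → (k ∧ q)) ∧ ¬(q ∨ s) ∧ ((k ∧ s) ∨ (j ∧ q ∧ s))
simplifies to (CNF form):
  False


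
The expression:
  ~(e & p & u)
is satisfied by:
  {p: False, e: False, u: False}
  {u: True, p: False, e: False}
  {e: True, p: False, u: False}
  {u: True, e: True, p: False}
  {p: True, u: False, e: False}
  {u: True, p: True, e: False}
  {e: True, p: True, u: False}


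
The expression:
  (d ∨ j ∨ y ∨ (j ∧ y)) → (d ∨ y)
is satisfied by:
  {y: True, d: True, j: False}
  {y: True, d: False, j: False}
  {d: True, y: False, j: False}
  {y: False, d: False, j: False}
  {j: True, y: True, d: True}
  {j: True, y: True, d: False}
  {j: True, d: True, y: False}


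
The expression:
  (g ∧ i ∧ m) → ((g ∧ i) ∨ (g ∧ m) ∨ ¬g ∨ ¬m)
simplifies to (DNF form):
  True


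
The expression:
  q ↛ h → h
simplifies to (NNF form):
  h ∨ ¬q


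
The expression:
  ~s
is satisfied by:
  {s: False}


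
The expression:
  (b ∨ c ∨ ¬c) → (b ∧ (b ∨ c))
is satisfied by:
  {b: True}


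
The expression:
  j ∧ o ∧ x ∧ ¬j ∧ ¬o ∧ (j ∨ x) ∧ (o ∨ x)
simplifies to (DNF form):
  False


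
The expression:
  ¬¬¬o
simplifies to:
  ¬o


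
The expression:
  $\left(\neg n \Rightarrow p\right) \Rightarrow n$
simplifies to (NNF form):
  $n \vee \neg p$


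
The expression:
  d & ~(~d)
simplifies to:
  d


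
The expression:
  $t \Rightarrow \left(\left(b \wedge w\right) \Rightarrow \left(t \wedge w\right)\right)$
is always true.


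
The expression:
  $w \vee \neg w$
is always true.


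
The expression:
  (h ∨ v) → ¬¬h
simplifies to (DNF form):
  h ∨ ¬v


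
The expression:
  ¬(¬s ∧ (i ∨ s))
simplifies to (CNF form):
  s ∨ ¬i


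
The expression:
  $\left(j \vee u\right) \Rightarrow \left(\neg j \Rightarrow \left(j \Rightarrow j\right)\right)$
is always true.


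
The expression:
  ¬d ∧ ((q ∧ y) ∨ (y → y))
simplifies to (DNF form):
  ¬d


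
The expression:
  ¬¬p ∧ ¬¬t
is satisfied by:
  {t: True, p: True}


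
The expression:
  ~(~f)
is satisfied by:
  {f: True}


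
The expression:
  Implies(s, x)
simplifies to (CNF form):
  x | ~s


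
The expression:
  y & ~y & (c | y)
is never true.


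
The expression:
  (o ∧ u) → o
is always true.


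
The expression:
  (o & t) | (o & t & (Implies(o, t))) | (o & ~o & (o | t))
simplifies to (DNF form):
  o & t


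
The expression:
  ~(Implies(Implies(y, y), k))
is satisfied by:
  {k: False}


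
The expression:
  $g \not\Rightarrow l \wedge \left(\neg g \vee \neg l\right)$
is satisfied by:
  {g: True, l: False}


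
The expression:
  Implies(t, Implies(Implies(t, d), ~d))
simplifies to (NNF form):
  ~d | ~t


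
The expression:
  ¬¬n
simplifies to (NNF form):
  n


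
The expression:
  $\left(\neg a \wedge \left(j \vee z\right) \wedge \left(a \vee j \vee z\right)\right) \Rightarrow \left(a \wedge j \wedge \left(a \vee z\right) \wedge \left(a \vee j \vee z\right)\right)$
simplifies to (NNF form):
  $a \vee \left(\neg j \wedge \neg z\right)$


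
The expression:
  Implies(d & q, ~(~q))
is always true.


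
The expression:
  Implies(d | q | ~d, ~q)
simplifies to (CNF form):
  ~q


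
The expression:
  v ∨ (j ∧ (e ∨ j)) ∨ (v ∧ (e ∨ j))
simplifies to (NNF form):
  j ∨ v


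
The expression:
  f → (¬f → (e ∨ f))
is always true.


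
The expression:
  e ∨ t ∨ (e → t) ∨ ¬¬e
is always true.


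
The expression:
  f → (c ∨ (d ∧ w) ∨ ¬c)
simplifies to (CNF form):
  True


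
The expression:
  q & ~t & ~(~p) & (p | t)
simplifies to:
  p & q & ~t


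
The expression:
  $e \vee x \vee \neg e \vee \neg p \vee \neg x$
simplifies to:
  $\text{True}$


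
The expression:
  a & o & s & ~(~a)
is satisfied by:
  {a: True, s: True, o: True}


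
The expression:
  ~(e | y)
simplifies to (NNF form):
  ~e & ~y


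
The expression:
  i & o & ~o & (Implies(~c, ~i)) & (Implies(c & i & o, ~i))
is never true.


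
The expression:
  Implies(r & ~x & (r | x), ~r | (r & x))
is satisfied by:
  {x: True, r: False}
  {r: False, x: False}
  {r: True, x: True}


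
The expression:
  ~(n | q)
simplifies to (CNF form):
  ~n & ~q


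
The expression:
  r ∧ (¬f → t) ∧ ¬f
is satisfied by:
  {t: True, r: True, f: False}


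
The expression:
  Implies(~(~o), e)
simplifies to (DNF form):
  e | ~o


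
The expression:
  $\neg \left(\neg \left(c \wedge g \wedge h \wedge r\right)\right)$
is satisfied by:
  {r: True, c: True, h: True, g: True}


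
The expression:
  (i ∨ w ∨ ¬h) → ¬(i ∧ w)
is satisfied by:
  {w: False, i: False}
  {i: True, w: False}
  {w: True, i: False}


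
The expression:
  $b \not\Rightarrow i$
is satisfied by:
  {b: True, i: False}


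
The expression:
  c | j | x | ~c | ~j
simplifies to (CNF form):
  True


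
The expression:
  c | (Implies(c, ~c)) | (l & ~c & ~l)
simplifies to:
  True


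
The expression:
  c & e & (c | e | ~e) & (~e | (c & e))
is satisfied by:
  {c: True, e: True}


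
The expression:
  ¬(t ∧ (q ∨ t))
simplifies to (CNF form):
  ¬t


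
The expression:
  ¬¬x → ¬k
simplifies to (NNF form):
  ¬k ∨ ¬x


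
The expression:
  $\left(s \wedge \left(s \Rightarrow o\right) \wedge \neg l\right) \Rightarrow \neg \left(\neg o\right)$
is always true.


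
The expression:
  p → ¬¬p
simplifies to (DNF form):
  True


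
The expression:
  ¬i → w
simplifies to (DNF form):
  i ∨ w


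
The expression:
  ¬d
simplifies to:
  ¬d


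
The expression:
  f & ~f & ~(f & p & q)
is never true.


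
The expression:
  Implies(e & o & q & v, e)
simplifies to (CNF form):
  True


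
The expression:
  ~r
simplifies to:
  ~r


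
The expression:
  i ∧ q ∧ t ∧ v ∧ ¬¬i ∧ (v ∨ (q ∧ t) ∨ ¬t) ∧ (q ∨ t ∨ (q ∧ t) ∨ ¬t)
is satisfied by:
  {t: True, i: True, q: True, v: True}


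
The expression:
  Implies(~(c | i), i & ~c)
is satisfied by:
  {i: True, c: True}
  {i: True, c: False}
  {c: True, i: False}


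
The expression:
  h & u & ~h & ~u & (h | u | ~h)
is never true.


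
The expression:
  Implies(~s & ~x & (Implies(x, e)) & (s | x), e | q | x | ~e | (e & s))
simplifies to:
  True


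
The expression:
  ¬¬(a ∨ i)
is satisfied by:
  {i: True, a: True}
  {i: True, a: False}
  {a: True, i: False}


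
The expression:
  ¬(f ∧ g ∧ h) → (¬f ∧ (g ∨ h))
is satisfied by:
  {g: True, h: True, f: False}
  {g: True, h: False, f: False}
  {h: True, g: False, f: False}
  {f: True, g: True, h: True}


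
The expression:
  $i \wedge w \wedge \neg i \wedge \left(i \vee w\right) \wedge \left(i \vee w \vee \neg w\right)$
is never true.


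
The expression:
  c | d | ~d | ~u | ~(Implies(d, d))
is always true.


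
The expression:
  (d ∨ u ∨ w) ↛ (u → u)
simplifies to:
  False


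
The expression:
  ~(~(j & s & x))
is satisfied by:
  {j: True, s: True, x: True}


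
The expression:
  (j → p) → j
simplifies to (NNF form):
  j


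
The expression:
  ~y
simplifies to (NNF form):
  ~y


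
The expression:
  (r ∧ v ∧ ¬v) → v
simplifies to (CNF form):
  True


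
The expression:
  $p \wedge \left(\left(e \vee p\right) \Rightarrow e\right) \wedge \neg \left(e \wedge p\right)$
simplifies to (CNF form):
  $\text{False}$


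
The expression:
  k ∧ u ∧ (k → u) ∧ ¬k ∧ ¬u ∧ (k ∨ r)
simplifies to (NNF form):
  False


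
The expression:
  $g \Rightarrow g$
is always true.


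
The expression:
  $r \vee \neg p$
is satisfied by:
  {r: True, p: False}
  {p: False, r: False}
  {p: True, r: True}


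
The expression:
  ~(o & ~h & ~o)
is always true.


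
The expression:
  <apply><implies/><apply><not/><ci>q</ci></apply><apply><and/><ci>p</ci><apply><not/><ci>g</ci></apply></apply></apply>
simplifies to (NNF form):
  <apply><or/><ci>q</ci><apply><and/><ci>p</ci><apply><not/><ci>g</ci></apply></apply></apply>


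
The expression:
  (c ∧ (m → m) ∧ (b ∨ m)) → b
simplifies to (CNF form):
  b ∨ ¬c ∨ ¬m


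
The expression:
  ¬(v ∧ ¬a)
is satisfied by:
  {a: True, v: False}
  {v: False, a: False}
  {v: True, a: True}


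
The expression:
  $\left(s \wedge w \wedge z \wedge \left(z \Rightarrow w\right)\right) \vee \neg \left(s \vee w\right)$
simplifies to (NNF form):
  $\left(s \vee \neg w\right) \wedge \left(w \vee \neg s\right) \wedge \left(z \vee \neg w\right)$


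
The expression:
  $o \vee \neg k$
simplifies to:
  $o \vee \neg k$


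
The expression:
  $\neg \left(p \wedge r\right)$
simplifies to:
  $\neg p \vee \neg r$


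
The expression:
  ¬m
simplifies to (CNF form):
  ¬m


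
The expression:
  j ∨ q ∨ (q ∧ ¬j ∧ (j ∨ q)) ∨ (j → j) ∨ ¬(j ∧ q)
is always true.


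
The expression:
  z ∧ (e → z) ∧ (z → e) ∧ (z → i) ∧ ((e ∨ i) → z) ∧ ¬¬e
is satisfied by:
  {z: True, i: True, e: True}


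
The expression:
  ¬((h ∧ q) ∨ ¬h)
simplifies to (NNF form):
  h ∧ ¬q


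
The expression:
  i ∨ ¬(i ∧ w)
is always true.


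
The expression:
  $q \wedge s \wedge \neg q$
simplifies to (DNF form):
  $\text{False}$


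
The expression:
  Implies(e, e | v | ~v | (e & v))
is always true.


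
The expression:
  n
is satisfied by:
  {n: True}


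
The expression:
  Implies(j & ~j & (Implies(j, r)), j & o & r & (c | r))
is always true.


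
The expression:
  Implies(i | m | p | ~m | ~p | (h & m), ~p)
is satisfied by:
  {p: False}


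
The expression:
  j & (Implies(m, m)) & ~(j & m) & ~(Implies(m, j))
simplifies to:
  False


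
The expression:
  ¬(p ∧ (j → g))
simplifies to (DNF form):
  (j ∧ ¬g) ∨ ¬p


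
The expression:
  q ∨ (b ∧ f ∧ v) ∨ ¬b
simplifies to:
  q ∨ (f ∧ v) ∨ ¬b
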